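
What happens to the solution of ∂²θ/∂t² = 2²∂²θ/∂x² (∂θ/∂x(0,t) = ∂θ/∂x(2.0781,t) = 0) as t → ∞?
θ oscillates about a mean that drifts linearly in t (generically unbounded; no decay). There is no damping, so the nonconstant modes persist as standing waves (energy conserved, no decay). But with Neumann conditions at both ends the constant mode has eigenvalue 0: the spatial mean M(t) of θ satisfies M'' = 0, so M(t) = M(0) + M'(0)·t. Unless the initial velocity has zero mean (∫θ_t(x,0)dx = 0), the solution grows linearly in t (unbounded, though not exponentially); if it does have zero mean, the solution stays bounded and simply oscillates.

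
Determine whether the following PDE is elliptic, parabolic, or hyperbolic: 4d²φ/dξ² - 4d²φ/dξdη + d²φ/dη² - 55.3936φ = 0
Coefficients: A = 4, B = -4, C = 1. B² - 4AC = 0, which is zero, so the equation is parabolic.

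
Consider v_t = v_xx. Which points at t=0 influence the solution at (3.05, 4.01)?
The entire real line. The heat equation has infinite propagation speed: any initial disturbance instantly affects all points (though exponentially small far away).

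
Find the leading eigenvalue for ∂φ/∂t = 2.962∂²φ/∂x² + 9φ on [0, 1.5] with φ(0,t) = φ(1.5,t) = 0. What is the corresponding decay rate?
Eigenvalues: λₙ = 2.962n²π²/1.5² - 9.
First three modes:
  n=1: λ₁ = 2.962π²/1.5² - 9 ≈ 3.993
  n=2: λ₂ = 11.848π²/1.5² - 9 ≈ 42.971
  n=3: λ₃ = 26.658π²/1.5² - 9 ≈ 107.935
Since 2.962π²/1.5² ≈ 12.993 > 9, all λₙ > 0.
The n=1 mode decays slowest → dominates as t → ∞.
Asymptotic: φ ~ c₁ sin(πx/1.5) e^{-λ₁t} with decay rate λ₁ ≈ 3.993.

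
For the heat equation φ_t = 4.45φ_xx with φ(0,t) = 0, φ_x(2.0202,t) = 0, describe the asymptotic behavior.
φ → 0. Heat escapes through the Dirichlet boundary.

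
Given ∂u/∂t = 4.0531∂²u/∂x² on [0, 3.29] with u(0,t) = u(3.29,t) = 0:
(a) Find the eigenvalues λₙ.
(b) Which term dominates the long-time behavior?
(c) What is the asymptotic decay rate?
Eigenvalues: λₙ = 4.0531n²π²/3.29².
First three modes:
  n=1: λ₁ = 4.0531π²/3.29² ≈ 3.696
  n=2: λ₂ = 16.2124π²/3.29² ≈ 14.783 (4× faster decay)
  n=3: λ₃ = 36.4779π²/3.29² ≈ 33.261 (9× faster decay)
As t → ∞, higher modes decay exponentially faster. The n=1 mode dominates: u ~ c₁ sin(πx/3.29) e^{-λ₁t}.
Decay rate: λ₁ = 4.0531π²/3.29² ≈ 3.696.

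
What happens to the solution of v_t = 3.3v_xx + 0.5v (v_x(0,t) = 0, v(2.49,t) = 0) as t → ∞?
v → 0. Diffusion dominates reaction (r=0.5 < κπ²/(4L²)≈1.31); solution decays.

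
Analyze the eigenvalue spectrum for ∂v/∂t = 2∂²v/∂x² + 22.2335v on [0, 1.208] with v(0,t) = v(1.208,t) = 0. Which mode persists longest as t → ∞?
Eigenvalues: λₙ = 2n²π²/1.208² - 22.2335.
First three modes:
  n=1: λ₁ = 2π²/1.208² - 22.2335 ≈ -8.707
  n=2: λ₂ = 8π²/1.208² - 22.2335 ≈ 31.874
  n=3: λ₃ = 18π²/1.208² - 22.2335 ≈ 99.508
Since 2π²/1.208² ≈ 13.527 < 22.2335, λ₁ < 0.
The n=1 mode grows fastest (−λₙ is largest for n=1) → dominates.
Asymptotic: v ~ c₁ sin(πx/1.208) e^{8.707t} (exponential growth at rate −λ₁ ≈ 8.707).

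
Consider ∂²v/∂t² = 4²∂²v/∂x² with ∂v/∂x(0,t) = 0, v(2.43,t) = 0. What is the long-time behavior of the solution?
As t → ∞, v oscillates (no decay). Energy is conserved; the solution oscillates indefinitely as standing waves.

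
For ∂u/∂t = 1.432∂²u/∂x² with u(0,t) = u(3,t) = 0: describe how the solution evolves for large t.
u → 0. Heat diffuses out through both boundaries.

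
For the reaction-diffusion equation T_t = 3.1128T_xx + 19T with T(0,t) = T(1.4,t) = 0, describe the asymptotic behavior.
T grows unboundedly. Reaction dominates diffusion (r=19 > κπ²/L²≈15.67); solution grows exponentially.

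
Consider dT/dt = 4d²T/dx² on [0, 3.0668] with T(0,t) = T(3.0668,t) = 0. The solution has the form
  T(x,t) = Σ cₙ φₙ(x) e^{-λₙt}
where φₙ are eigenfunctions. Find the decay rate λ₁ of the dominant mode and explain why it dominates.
Eigenvalues: λₙ = 4n²π²/3.0668².
First three modes:
  n=1: λ₁ = 4π²/3.0668² ≈ 4.197
  n=2: λ₂ = 16π²/3.0668² ≈ 16.79 (4× faster decay)
  n=3: λ₃ = 36π²/3.0668² ≈ 37.777 (9× faster decay)
As t → ∞, higher modes decay exponentially faster. The n=1 mode dominates: T ~ c₁ sin(πx/3.0668) e^{-λ₁t}.
Decay rate: λ₁ = 4π²/3.0668² ≈ 4.197.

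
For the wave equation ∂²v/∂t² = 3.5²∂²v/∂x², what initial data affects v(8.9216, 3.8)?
Domain of dependence: [-4.3784, 22.2216]. Signals travel at speed 3.5, so data within |x - 8.9216| ≤ 3.5·3.8 = 13.3 can reach the point.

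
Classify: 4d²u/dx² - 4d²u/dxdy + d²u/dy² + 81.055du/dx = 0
Parabolic (discriminant = 0).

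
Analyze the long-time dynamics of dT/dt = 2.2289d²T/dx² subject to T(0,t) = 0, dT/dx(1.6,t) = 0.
Long-time behavior: T → 0. Heat escapes through the Dirichlet boundary.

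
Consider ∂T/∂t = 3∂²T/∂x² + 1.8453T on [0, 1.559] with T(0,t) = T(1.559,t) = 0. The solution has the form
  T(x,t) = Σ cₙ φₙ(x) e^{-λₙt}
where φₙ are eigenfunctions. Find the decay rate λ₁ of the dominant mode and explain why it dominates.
Eigenvalues: λₙ = 3n²π²/1.559² - 1.8453.
First three modes:
  n=1: λ₁ = 3π²/1.559² - 1.8453 ≈ 10.337
  n=2: λ₂ = 12π²/1.559² - 1.8453 ≈ 46.884
  n=3: λ₃ = 27π²/1.559² - 1.8453 ≈ 107.795
Since 3π²/1.559² ≈ 12.182 > 1.8453, all λₙ > 0.
The n=1 mode decays slowest → dominates as t → ∞.
Asymptotic: T ~ c₁ sin(πx/1.559) e^{-λ₁t} with decay rate λ₁ ≈ 10.337.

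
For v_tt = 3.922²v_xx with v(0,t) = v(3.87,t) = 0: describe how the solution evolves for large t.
v oscillates (no decay). Energy is conserved; the solution oscillates indefinitely as standing waves.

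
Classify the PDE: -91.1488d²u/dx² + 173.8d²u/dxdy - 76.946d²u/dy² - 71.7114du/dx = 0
A = -91.1488, B = 173.8, C = -76.946. Discriminant B² - 4AC = 2152.2977408. Since 2152.2977408 > 0, hyperbolic.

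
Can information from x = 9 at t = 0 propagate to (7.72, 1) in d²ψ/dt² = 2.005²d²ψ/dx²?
Yes. The domain of dependence is [5.715, 9.725], and 9 ∈ [5.715, 9.725].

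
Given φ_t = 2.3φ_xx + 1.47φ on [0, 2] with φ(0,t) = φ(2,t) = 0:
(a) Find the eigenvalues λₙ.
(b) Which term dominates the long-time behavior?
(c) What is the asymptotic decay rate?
Eigenvalues: λₙ = 2.3n²π²/2² - 1.47.
First three modes:
  n=1: λ₁ = 2.3π²/2² - 1.47 ≈ 4.205
  n=2: λ₂ = 9.2π²/2² - 1.47 ≈ 21.23
  n=3: λ₃ = 20.7π²/2² - 1.47 ≈ 49.605
Since 2.3π²/2² ≈ 5.675 > 1.47, all λₙ > 0.
The n=1 mode decays slowest → dominates as t → ∞.
Asymptotic: φ ~ c₁ sin(πx/2) e^{-λ₁t} with decay rate λ₁ ≈ 4.205.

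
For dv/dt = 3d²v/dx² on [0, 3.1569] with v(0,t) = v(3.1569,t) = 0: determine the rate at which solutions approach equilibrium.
Eigenvalues: λₙ = 3n²π²/3.1569².
First three modes:
  n=1: λ₁ = 3π²/3.1569² ≈ 2.971
  n=2: λ₂ = 12π²/3.1569² ≈ 11.884 (4× faster decay)
  n=3: λ₃ = 27π²/3.1569² ≈ 26.739 (9× faster decay)
As t → ∞, higher modes decay exponentially faster. The n=1 mode dominates: v ~ c₁ sin(πx/3.1569) e^{-λ₁t}.
Decay rate: λ₁ = 3π²/3.1569² ≈ 2.971.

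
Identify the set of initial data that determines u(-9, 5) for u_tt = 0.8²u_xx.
Domain of dependence: [-13, -5]. Signals travel at speed 0.8, so data within |x - -9| ≤ 0.8·5 = 4 can reach the point.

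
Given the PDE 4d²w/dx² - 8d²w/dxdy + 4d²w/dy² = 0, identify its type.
The second-order coefficients are A = 4, B = -8, C = 4. Since B² - 4AC = 0 = 0, this is a parabolic PDE.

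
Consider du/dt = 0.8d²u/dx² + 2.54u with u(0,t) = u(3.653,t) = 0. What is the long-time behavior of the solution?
As t → ∞, u grows unboundedly. Reaction dominates diffusion (r=2.54 > κπ²/L²≈0.59); solution grows exponentially.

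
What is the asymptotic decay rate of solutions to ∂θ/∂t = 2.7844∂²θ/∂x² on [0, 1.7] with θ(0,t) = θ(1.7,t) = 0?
Eigenvalues: λₙ = 2.7844n²π²/1.7².
First three modes:
  n=1: λ₁ = 2.7844π²/1.7² ≈ 9.509
  n=2: λ₂ = 11.1376π²/1.7² ≈ 38.036 (4× faster decay)
  n=3: λ₃ = 25.0596π²/1.7² ≈ 85.581 (9× faster decay)
As t → ∞, higher modes decay exponentially faster. The n=1 mode dominates: θ ~ c₁ sin(πx/1.7) e^{-λ₁t}.
Decay rate: λ₁ = 2.7844π²/1.7² ≈ 9.509.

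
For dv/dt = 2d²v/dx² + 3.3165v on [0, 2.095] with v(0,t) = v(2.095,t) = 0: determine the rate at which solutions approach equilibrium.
Eigenvalues: λₙ = 2n²π²/2.095² - 3.3165.
First three modes:
  n=1: λ₁ = 2π²/2.095² - 3.3165 ≈ 1.181
  n=2: λ₂ = 8π²/2.095² - 3.3165 ≈ 14.673
  n=3: λ₃ = 18π²/2.095² - 3.3165 ≈ 37.16
Since 2π²/2.095² ≈ 4.497 > 3.3165, all λₙ > 0.
The n=1 mode decays slowest → dominates as t → ∞.
Asymptotic: v ~ c₁ sin(πx/2.095) e^{-λ₁t} with decay rate λ₁ ≈ 1.181.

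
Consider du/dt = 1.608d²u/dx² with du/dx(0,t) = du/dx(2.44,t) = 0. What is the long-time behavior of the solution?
As t → ∞, u → constant (steady state). Heat is conserved (no flux at boundaries); solution approaches the spatial average.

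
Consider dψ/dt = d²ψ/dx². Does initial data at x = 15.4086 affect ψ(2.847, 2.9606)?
Yes, for any finite x. The heat equation has infinite propagation speed, so all initial data affects all points at any t > 0.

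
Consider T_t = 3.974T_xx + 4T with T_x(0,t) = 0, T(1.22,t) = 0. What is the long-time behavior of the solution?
As t → ∞, T → 0. Diffusion dominates reaction (r=4 < κπ²/(4L²)≈6.59); solution decays.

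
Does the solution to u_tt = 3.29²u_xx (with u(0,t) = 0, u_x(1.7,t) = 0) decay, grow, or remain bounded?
u oscillates (no decay). Energy is conserved; the solution oscillates indefinitely as standing waves.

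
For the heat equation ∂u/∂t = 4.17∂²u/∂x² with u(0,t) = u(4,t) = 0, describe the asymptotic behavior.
u → 0. Heat diffuses out through both boundaries.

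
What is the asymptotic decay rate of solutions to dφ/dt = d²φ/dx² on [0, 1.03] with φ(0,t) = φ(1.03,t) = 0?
Eigenvalues: λₙ = n²π²/1.03².
First three modes:
  n=1: λ₁ = π²/1.03² ≈ 9.303
  n=2: λ₂ = 4π²/1.03² ≈ 37.212 (4× faster decay)
  n=3: λ₃ = 9π²/1.03² ≈ 83.727 (9× faster decay)
As t → ∞, higher modes decay exponentially faster. The n=1 mode dominates: φ ~ c₁ sin(πx/1.03) e^{-λ₁t}.
Decay rate: λ₁ = π²/1.03² ≈ 9.303.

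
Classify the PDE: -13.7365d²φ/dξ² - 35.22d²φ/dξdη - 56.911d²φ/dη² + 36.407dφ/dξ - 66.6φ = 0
A = -13.7365, B = -35.22, C = -56.911. Discriminant B² - 4AC = -1886.583406. Since -1886.583406 < 0, elliptic.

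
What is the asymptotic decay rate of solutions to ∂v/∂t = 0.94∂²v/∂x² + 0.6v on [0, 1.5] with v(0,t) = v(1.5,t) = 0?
Eigenvalues: λₙ = 0.94n²π²/1.5² - 0.6.
First three modes:
  n=1: λ₁ = 0.94π²/1.5² - 0.6 ≈ 3.523
  n=2: λ₂ = 3.76π²/1.5² - 0.6 ≈ 15.893
  n=3: λ₃ = 8.46π²/1.5² - 0.6 ≈ 36.51
Since 0.94π²/1.5² ≈ 4.123 > 0.6, all λₙ > 0.
The n=1 mode decays slowest → dominates as t → ∞.
Asymptotic: v ~ c₁ sin(πx/1.5) e^{-λ₁t} with decay rate λ₁ ≈ 3.523.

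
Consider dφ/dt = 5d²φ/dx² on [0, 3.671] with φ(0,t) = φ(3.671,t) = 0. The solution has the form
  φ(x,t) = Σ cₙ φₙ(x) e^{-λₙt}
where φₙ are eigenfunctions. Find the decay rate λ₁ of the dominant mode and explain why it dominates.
Eigenvalues: λₙ = 5n²π²/3.671².
First three modes:
  n=1: λ₁ = 5π²/3.671² ≈ 3.662
  n=2: λ₂ = 20π²/3.671² ≈ 14.647 (4× faster decay)
  n=3: λ₃ = 45π²/3.671² ≈ 32.957 (9× faster decay)
As t → ∞, higher modes decay exponentially faster. The n=1 mode dominates: φ ~ c₁ sin(πx/3.671) e^{-λ₁t}.
Decay rate: λ₁ = 5π²/3.671² ≈ 3.662.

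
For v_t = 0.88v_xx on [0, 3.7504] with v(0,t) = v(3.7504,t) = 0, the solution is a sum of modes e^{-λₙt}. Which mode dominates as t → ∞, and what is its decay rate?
Eigenvalues: λₙ = 0.88n²π²/3.7504².
First three modes:
  n=1: λ₁ = 0.88π²/3.7504² ≈ 0.617
  n=2: λ₂ = 3.52π²/3.7504² ≈ 2.47 (4× faster decay)
  n=3: λ₃ = 7.92π²/3.7504² ≈ 5.557 (9× faster decay)
As t → ∞, higher modes decay exponentially faster. The n=1 mode dominates: v ~ c₁ sin(πx/3.7504) e^{-λ₁t}.
Decay rate: λ₁ = 0.88π²/3.7504² ≈ 0.617.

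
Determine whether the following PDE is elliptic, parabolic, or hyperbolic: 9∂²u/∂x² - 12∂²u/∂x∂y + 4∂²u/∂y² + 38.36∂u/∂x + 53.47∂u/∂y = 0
Coefficients: A = 9, B = -12, C = 4. B² - 4AC = 0, which is zero, so the equation is parabolic.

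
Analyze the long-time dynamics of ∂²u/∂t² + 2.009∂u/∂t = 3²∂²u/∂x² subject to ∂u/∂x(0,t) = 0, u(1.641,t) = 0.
Long-time behavior: u → 0. Damping (γ=2.009) dissipates energy; oscillations decay exponentially.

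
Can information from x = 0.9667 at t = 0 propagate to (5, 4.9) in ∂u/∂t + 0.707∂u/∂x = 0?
No. Only data at x = 1.5357 affects (5, 4.9). Advection has one-way propagation along characteristics.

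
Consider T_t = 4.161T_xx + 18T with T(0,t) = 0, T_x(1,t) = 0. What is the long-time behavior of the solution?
As t → ∞, T grows unboundedly. Reaction dominates diffusion (r=18 > κπ²/(4L²)≈10.27); solution grows exponentially.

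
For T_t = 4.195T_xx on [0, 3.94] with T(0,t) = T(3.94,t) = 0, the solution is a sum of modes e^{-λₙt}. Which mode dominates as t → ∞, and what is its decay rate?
Eigenvalues: λₙ = 4.195n²π²/3.94².
First three modes:
  n=1: λ₁ = 4.195π²/3.94² ≈ 2.667
  n=2: λ₂ = 16.78π²/3.94² ≈ 10.668 (4× faster decay)
  n=3: λ₃ = 37.755π²/3.94² ≈ 24.004 (9× faster decay)
As t → ∞, higher modes decay exponentially faster. The n=1 mode dominates: T ~ c₁ sin(πx/3.94) e^{-λ₁t}.
Decay rate: λ₁ = 4.195π²/3.94² ≈ 2.667.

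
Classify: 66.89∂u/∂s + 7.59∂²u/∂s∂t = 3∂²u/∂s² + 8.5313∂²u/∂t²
Rewriting in standard form: -3∂²u/∂s² + 7.59∂²u/∂s∂t - 8.5313∂²u/∂t² + 66.89∂u/∂s = 0. Elliptic (discriminant = -44.7675).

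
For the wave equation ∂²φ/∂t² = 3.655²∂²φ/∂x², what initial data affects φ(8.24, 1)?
Domain of dependence: [4.585, 11.895]. Signals travel at speed 3.655, so data within |x - 8.24| ≤ 3.655·1 = 3.655 can reach the point.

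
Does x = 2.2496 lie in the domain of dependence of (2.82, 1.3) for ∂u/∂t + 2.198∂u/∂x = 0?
No. Only data at x = -0.0374 affects (2.82, 1.3). Advection has one-way propagation along characteristics.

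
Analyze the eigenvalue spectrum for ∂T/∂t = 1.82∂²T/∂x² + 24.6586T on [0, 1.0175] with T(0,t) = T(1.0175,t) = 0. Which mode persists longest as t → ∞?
Eigenvalues: λₙ = 1.82n²π²/1.0175² - 24.6586.
First three modes:
  n=1: λ₁ = 1.82π²/1.0175² - 24.6586 ≈ -7.308
  n=2: λ₂ = 7.28π²/1.0175² - 24.6586 ≈ 44.742
  n=3: λ₃ = 16.38π²/1.0175² - 24.6586 ≈ 131.492
Since 1.82π²/1.0175² ≈ 17.35 < 24.6586, λ₁ < 0.
The n=1 mode grows fastest (−λₙ is largest for n=1) → dominates.
Asymptotic: T ~ c₁ sin(πx/1.0175) e^{7.308t} (exponential growth at rate −λ₁ ≈ 7.308).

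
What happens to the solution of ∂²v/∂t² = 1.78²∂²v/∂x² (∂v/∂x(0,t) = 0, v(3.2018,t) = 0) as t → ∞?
v oscillates (no decay). Energy is conserved; the solution oscillates indefinitely as standing waves.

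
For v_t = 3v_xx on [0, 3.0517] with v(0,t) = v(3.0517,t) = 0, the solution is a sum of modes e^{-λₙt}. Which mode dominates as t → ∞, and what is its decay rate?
Eigenvalues: λₙ = 3n²π²/3.0517².
First three modes:
  n=1: λ₁ = 3π²/3.0517² ≈ 3.179
  n=2: λ₂ = 12π²/3.0517² ≈ 12.717 (4× faster decay)
  n=3: λ₃ = 27π²/3.0517² ≈ 28.614 (9× faster decay)
As t → ∞, higher modes decay exponentially faster. The n=1 mode dominates: v ~ c₁ sin(πx/3.0517) e^{-λ₁t}.
Decay rate: λ₁ = 3π²/3.0517² ≈ 3.179.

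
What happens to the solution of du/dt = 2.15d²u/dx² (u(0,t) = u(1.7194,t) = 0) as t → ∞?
u → 0. Heat diffuses out through both boundaries.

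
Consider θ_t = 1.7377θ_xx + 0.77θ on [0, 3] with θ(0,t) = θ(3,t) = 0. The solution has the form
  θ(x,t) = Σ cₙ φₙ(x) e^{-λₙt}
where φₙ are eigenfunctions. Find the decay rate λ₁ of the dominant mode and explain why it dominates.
Eigenvalues: λₙ = 1.7377n²π²/3² - 0.77.
First three modes:
  n=1: λ₁ = 1.7377π²/3² - 0.77 ≈ 1.136
  n=2: λ₂ = 6.9508π²/3² - 0.77 ≈ 6.852
  n=3: λ₃ = 15.6393π²/3² - 0.77 ≈ 16.38
Since 1.7377π²/3² ≈ 1.906 > 0.77, all λₙ > 0.
The n=1 mode decays slowest → dominates as t → ∞.
Asymptotic: θ ~ c₁ sin(πx/3) e^{-λ₁t} with decay rate λ₁ ≈ 1.136.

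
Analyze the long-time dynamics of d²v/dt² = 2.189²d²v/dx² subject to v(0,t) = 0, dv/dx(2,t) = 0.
Long-time behavior: v oscillates (no decay). Energy is conserved; the solution oscillates indefinitely as standing waves.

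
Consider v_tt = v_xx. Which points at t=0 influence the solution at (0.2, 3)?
Domain of dependence: [-2.8, 3.2]. Signals travel at speed 1, so data within |x - 0.2| ≤ 1·3 = 3 can reach the point.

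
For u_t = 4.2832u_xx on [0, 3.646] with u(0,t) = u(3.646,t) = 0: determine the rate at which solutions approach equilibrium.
Eigenvalues: λₙ = 4.2832n²π²/3.646².
First three modes:
  n=1: λ₁ = 4.2832π²/3.646² ≈ 3.18
  n=2: λ₂ = 17.1328π²/3.646² ≈ 12.72 (4× faster decay)
  n=3: λ₃ = 38.5488π²/3.646² ≈ 28.621 (9× faster decay)
As t → ∞, higher modes decay exponentially faster. The n=1 mode dominates: u ~ c₁ sin(πx/3.646) e^{-λ₁t}.
Decay rate: λ₁ = 4.2832π²/3.646² ≈ 3.18.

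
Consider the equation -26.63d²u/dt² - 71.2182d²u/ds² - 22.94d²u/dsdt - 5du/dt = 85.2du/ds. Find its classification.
Rewriting in standard form: -71.2182d²u/ds² - 22.94d²u/dsdt - 26.63d²u/dt² - 85.2du/ds - 5du/dt = 0. Elliptic. (A = -71.2182, B = -22.94, C = -26.63 gives B² - 4AC = -7059.919064.)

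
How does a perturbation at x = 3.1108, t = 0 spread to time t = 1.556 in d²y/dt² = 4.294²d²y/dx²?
Domain of influence: [-3.570664, 9.792264]. Data at x = 3.1108 spreads outward at speed 4.294.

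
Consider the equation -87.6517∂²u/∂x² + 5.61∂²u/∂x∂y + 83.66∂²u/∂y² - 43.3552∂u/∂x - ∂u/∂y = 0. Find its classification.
Hyperbolic. (A = -87.6517, B = 5.61, C = 83.66 gives B² - 4AC = 29363.236988.)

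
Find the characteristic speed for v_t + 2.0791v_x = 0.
Speed = 2.0791. Information travels along x - 2.0791t = const (rightward).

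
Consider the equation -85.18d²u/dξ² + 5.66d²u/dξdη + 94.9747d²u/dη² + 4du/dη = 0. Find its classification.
Hyperbolic. (A = -85.18, B = 5.66, C = 94.9747 gives B² - 4AC = 32391.815384.)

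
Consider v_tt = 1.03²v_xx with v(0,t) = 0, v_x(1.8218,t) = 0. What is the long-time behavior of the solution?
As t → ∞, v oscillates (no decay). Energy is conserved; the solution oscillates indefinitely as standing waves.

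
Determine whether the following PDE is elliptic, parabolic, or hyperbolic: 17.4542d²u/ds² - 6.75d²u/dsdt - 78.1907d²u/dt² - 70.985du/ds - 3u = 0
Coefficients: A = 17.4542, B = -6.75, C = -78.1907. B² - 4AC = 5504.58696376, which is positive, so the equation is hyperbolic.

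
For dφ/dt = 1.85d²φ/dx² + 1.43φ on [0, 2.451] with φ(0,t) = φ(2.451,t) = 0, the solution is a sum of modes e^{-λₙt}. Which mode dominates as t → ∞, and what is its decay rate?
Eigenvalues: λₙ = 1.85n²π²/2.451² - 1.43.
First three modes:
  n=1: λ₁ = 1.85π²/2.451² - 1.43 ≈ 1.609
  n=2: λ₂ = 7.4π²/2.451² - 1.43 ≈ 10.728
  n=3: λ₃ = 16.65π²/2.451² - 1.43 ≈ 25.924
Since 1.85π²/2.451² ≈ 3.039 > 1.43, all λₙ > 0.
The n=1 mode decays slowest → dominates as t → ∞.
Asymptotic: φ ~ c₁ sin(πx/2.451) e^{-λ₁t} with decay rate λ₁ ≈ 1.609.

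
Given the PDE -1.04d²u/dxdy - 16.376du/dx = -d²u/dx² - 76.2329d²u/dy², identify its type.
Rewriting in standard form: d²u/dx² - 1.04d²u/dxdy + 76.2329d²u/dy² - 16.376du/dx = 0. The second-order coefficients are A = 1, B = -1.04, C = 76.2329. Since B² - 4AC = -303.85 < 0, this is an elliptic PDE.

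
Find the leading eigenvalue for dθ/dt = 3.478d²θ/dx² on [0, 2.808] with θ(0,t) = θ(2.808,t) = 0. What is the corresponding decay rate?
Eigenvalues: λₙ = 3.478n²π²/2.808².
First three modes:
  n=1: λ₁ = 3.478π²/2.808² ≈ 4.353
  n=2: λ₂ = 13.912π²/2.808² ≈ 17.414 (4× faster decay)
  n=3: λ₃ = 31.302π²/2.808² ≈ 39.181 (9× faster decay)
As t → ∞, higher modes decay exponentially faster. The n=1 mode dominates: θ ~ c₁ sin(πx/2.808) e^{-λ₁t}.
Decay rate: λ₁ = 3.478π²/2.808² ≈ 4.353.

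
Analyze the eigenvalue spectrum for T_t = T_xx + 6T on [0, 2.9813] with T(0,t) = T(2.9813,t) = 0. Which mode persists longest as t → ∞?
Eigenvalues: λₙ = n²π²/2.9813² - 6.
First three modes:
  n=1: λ₁ = π²/2.9813² - 6 ≈ -4.89
  n=2: λ₂ = 4π²/2.9813² - 6 ≈ -1.558
  n=3: λ₃ = 9π²/2.9813² - 6 ≈ 3.994
Since π²/2.9813² ≈ 1.11 < 6, λ₁ < 0.
The n=1 mode grows fastest (−λₙ is largest for n=1) → dominates.
Asymptotic: T ~ c₁ sin(πx/2.9813) e^{4.89t} (exponential growth at rate −λ₁ ≈ 4.89).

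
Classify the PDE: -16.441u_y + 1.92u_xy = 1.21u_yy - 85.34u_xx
Rewriting in standard form: 85.34u_xx + 1.92u_xy - 1.21u_yy - 16.441u_y = 0. A = 85.34, B = 1.92, C = -1.21. Discriminant B² - 4AC = 416.732. Since 416.732 > 0, hyperbolic.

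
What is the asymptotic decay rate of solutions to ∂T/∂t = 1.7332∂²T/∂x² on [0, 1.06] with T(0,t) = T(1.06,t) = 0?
Eigenvalues: λₙ = 1.7332n²π²/1.06².
First three modes:
  n=1: λ₁ = 1.7332π²/1.06² ≈ 15.224
  n=2: λ₂ = 6.9328π²/1.06² ≈ 60.897 (4× faster decay)
  n=3: λ₃ = 15.5988π²/1.06² ≈ 137.018 (9× faster decay)
As t → ∞, higher modes decay exponentially faster. The n=1 mode dominates: T ~ c₁ sin(πx/1.06) e^{-λ₁t}.
Decay rate: λ₁ = 1.7332π²/1.06² ≈ 15.224.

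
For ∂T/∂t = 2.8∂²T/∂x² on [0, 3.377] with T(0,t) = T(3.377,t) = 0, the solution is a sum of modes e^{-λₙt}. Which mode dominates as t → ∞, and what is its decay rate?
Eigenvalues: λₙ = 2.8n²π²/3.377².
First three modes:
  n=1: λ₁ = 2.8π²/3.377² ≈ 2.423
  n=2: λ₂ = 11.2π²/3.377² ≈ 9.693 (4× faster decay)
  n=3: λ₃ = 25.2π²/3.377² ≈ 21.809 (9× faster decay)
As t → ∞, higher modes decay exponentially faster. The n=1 mode dominates: T ~ c₁ sin(πx/3.377) e^{-λ₁t}.
Decay rate: λ₁ = 2.8π²/3.377² ≈ 2.423.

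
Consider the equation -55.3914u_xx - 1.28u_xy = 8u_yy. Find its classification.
Rewriting in standard form: -55.3914u_xx - 1.28u_xy - 8u_yy = 0. Elliptic. (A = -55.3914, B = -1.28, C = -8 gives B² - 4AC = -1770.8864.)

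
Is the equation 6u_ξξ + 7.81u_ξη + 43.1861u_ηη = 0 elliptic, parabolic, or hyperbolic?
Computing B² - 4AC with A = 6, B = 7.81, C = 43.1861: discriminant = -975.4703 (negative). Answer: elliptic.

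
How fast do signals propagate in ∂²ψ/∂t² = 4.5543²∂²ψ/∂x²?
Speed = 4.5543. Information travels along characteristics x = x₀ ± 4.5543t.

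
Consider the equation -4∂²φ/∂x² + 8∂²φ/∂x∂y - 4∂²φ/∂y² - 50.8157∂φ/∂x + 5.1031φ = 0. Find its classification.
Parabolic. (A = -4, B = 8, C = -4 gives B² - 4AC = 0.)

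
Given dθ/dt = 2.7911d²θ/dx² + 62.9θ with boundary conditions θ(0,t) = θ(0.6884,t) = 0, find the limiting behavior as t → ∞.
θ grows unboundedly. Reaction dominates diffusion (r=62.9 > κπ²/L²≈58.13); solution grows exponentially.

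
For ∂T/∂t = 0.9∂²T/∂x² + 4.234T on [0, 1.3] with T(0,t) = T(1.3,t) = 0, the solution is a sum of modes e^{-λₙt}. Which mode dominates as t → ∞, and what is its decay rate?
Eigenvalues: λₙ = 0.9n²π²/1.3² - 4.234.
First three modes:
  n=1: λ₁ = 0.9π²/1.3² - 4.234 ≈ 1.022
  n=2: λ₂ = 3.6π²/1.3² - 4.234 ≈ 16.79
  n=3: λ₃ = 8.1π²/1.3² - 4.234 ≈ 43.07
Since 0.9π²/1.3² ≈ 5.256 > 4.234, all λₙ > 0.
The n=1 mode decays slowest → dominates as t → ∞.
Asymptotic: T ~ c₁ sin(πx/1.3) e^{-λ₁t} with decay rate λ₁ ≈ 1.022.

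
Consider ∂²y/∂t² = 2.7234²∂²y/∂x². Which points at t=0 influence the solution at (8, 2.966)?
Domain of dependence: [-0.0776044, 16.0776044]. Signals travel at speed 2.7234, so data within |x - 8| ≤ 2.7234·2.966 = 8.0776044 can reach the point.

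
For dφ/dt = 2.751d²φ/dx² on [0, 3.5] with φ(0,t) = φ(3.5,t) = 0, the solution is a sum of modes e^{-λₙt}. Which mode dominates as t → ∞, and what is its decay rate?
Eigenvalues: λₙ = 2.751n²π²/3.5².
First three modes:
  n=1: λ₁ = 2.751π²/3.5² ≈ 2.216
  n=2: λ₂ = 11.004π²/3.5² ≈ 8.866 (4× faster decay)
  n=3: λ₃ = 24.759π²/3.5² ≈ 19.948 (9× faster decay)
As t → ∞, higher modes decay exponentially faster. The n=1 mode dominates: φ ~ c₁ sin(πx/3.5) e^{-λ₁t}.
Decay rate: λ₁ = 2.751π²/3.5² ≈ 2.216.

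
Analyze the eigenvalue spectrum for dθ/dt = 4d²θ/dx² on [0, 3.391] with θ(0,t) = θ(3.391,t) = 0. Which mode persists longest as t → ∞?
Eigenvalues: λₙ = 4n²π²/3.391².
First three modes:
  n=1: λ₁ = 4π²/3.391² ≈ 3.433
  n=2: λ₂ = 16π²/3.391² ≈ 13.733 (4× faster decay)
  n=3: λ₃ = 36π²/3.391² ≈ 30.899 (9× faster decay)
As t → ∞, higher modes decay exponentially faster. The n=1 mode dominates: θ ~ c₁ sin(πx/3.391) e^{-λ₁t}.
Decay rate: λ₁ = 4π²/3.391² ≈ 3.433.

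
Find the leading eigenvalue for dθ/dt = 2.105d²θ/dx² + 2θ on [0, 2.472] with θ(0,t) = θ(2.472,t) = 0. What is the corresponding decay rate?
Eigenvalues: λₙ = 2.105n²π²/2.472² - 2.
First three modes:
  n=1: λ₁ = 2.105π²/2.472² - 2 ≈ 1.4
  n=2: λ₂ = 8.42π²/2.472² - 2 ≈ 11.599
  n=3: λ₃ = 18.945π²/2.472² - 2 ≈ 28.598
Since 2.105π²/2.472² ≈ 3.4 > 2, all λₙ > 0.
The n=1 mode decays slowest → dominates as t → ∞.
Asymptotic: θ ~ c₁ sin(πx/2.472) e^{-λ₁t} with decay rate λ₁ ≈ 1.4.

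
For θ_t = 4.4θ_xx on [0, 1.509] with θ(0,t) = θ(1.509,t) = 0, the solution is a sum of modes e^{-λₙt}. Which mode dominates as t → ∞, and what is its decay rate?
Eigenvalues: λₙ = 4.4n²π²/1.509².
First three modes:
  n=1: λ₁ = 4.4π²/1.509² ≈ 19.071
  n=2: λ₂ = 17.6π²/1.509² ≈ 76.284 (4× faster decay)
  n=3: λ₃ = 39.6π²/1.509² ≈ 171.639 (9× faster decay)
As t → ∞, higher modes decay exponentially faster. The n=1 mode dominates: θ ~ c₁ sin(πx/1.509) e^{-λ₁t}.
Decay rate: λ₁ = 4.4π²/1.509² ≈ 19.071.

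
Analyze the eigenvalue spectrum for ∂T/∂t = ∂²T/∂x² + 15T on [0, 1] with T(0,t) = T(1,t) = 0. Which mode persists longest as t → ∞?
Eigenvalues: λₙ = n²π²/1² - 15.
First three modes:
  n=1: λ₁ = π² - 15 ≈ -5.13
  n=2: λ₂ = 4π² - 15 ≈ 24.478
  n=3: λ₃ = 9π² - 15 ≈ 73.826
Since π² ≈ 9.87 < 15, λ₁ < 0.
The n=1 mode grows fastest (−λₙ is largest for n=1) → dominates.
Asymptotic: T ~ c₁ sin(πx/1) e^{5.13t} (exponential growth at rate −λ₁ ≈ 5.13).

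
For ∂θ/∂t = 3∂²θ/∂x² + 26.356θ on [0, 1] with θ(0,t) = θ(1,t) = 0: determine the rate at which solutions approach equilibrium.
Eigenvalues: λₙ = 3n²π²/1² - 26.356.
First three modes:
  n=1: λ₁ = 3π² - 26.356 ≈ 3.253
  n=2: λ₂ = 12π² - 26.356 ≈ 92.079
  n=3: λ₃ = 27π² - 26.356 ≈ 240.123
Since 3π² ≈ 29.609 > 26.356, all λₙ > 0.
The n=1 mode decays slowest → dominates as t → ∞.
Asymptotic: θ ~ c₁ sin(πx/1) e^{-λ₁t} with decay rate λ₁ ≈ 3.253.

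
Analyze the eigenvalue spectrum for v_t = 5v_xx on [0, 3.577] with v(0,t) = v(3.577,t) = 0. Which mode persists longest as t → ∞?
Eigenvalues: λₙ = 5n²π²/3.577².
First three modes:
  n=1: λ₁ = 5π²/3.577² ≈ 3.857
  n=2: λ₂ = 20π²/3.577² ≈ 15.427 (4× faster decay)
  n=3: λ₃ = 45π²/3.577² ≈ 34.712 (9× faster decay)
As t → ∞, higher modes decay exponentially faster. The n=1 mode dominates: v ~ c₁ sin(πx/3.577) e^{-λ₁t}.
Decay rate: λ₁ = 5π²/3.577² ≈ 3.857.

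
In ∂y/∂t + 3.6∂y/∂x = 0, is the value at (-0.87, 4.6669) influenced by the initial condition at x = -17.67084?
Yes. The characteristic through (-0.87, 4.6669) passes through x = -17.67084.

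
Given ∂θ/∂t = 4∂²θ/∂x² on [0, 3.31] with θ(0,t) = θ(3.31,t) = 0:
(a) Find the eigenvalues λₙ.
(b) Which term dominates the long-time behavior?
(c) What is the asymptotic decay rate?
Eigenvalues: λₙ = 4n²π²/3.31².
First three modes:
  n=1: λ₁ = 4π²/3.31² ≈ 3.603
  n=2: λ₂ = 16π²/3.31² ≈ 14.413 (4× faster decay)
  n=3: λ₃ = 36π²/3.31² ≈ 32.43 (9× faster decay)
As t → ∞, higher modes decay exponentially faster. The n=1 mode dominates: θ ~ c₁ sin(πx/3.31) e^{-λ₁t}.
Decay rate: λ₁ = 4π²/3.31² ≈ 3.603.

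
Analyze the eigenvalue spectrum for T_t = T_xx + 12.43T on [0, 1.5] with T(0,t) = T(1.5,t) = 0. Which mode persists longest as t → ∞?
Eigenvalues: λₙ = n²π²/1.5² - 12.43.
First three modes:
  n=1: λ₁ = π²/1.5² - 12.43 ≈ -8.044
  n=2: λ₂ = 4π²/1.5² - 12.43 ≈ 5.116
  n=3: λ₃ = 9π²/1.5² - 12.43 ≈ 27.048
Since π²/1.5² ≈ 4.386 < 12.43, λ₁ < 0.
The n=1 mode grows fastest (−λₙ is largest for n=1) → dominates.
Asymptotic: T ~ c₁ sin(πx/1.5) e^{8.044t} (exponential growth at rate −λ₁ ≈ 8.044).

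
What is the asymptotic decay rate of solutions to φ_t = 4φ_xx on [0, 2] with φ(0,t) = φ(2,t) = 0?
Eigenvalues: λₙ = 4n²π²/2².
First three modes:
  n=1: λ₁ = 4π²/2² ≈ 9.87
  n=2: λ₂ = 16π²/2² ≈ 39.478 (4× faster decay)
  n=3: λ₃ = 36π²/2² ≈ 88.826 (9× faster decay)
As t → ∞, higher modes decay exponentially faster. The n=1 mode dominates: φ ~ c₁ sin(πx/2) e^{-λ₁t}.
Decay rate: λ₁ = 4π²/2² ≈ 9.87.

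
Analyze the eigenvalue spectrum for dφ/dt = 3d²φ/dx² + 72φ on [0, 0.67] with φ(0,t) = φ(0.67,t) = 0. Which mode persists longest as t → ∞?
Eigenvalues: λₙ = 3n²π²/0.67² - 72.
First three modes:
  n=1: λ₁ = 3π²/0.67² - 72 ≈ -6.041
  n=2: λ₂ = 12π²/0.67² - 72 ≈ 191.834
  n=3: λ₃ = 27π²/0.67² - 72 ≈ 521.627
Since 3π²/0.67² ≈ 65.959 < 72, λ₁ < 0.
The n=1 mode grows fastest (−λₙ is largest for n=1) → dominates.
Asymptotic: φ ~ c₁ sin(πx/0.67) e^{6.041t} (exponential growth at rate −λ₁ ≈ 6.041).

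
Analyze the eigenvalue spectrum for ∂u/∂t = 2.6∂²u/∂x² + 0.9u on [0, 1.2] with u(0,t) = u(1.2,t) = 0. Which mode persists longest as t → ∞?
Eigenvalues: λₙ = 2.6n²π²/1.2² - 0.9.
First three modes:
  n=1: λ₁ = 2.6π²/1.2² - 0.9 ≈ 16.92
  n=2: λ₂ = 10.4π²/1.2² - 0.9 ≈ 70.38
  n=3: λ₃ = 23.4π²/1.2² - 0.9 ≈ 159.481
Since 2.6π²/1.2² ≈ 17.82 > 0.9, all λₙ > 0.
The n=1 mode decays slowest → dominates as t → ∞.
Asymptotic: u ~ c₁ sin(πx/1.2) e^{-λ₁t} with decay rate λ₁ ≈ 16.92.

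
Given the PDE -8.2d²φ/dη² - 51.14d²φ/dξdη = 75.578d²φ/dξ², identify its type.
Rewriting in standard form: -75.578d²φ/dξ² - 51.14d²φ/dξdη - 8.2d²φ/dη² = 0. The second-order coefficients are A = -75.578, B = -51.14, C = -8.2. Since B² - 4AC = 136.3412 > 0, this is a hyperbolic PDE.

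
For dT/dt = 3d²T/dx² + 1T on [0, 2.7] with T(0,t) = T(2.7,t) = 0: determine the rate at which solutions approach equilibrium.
Eigenvalues: λₙ = 3n²π²/2.7² - 1.
First three modes:
  n=1: λ₁ = 3π²/2.7² - 1 ≈ 3.062
  n=2: λ₂ = 12π²/2.7² - 1 ≈ 15.246
  n=3: λ₃ = 27π²/2.7² - 1 ≈ 35.554
Since 3π²/2.7² ≈ 4.062 > 1, all λₙ > 0.
The n=1 mode decays slowest → dominates as t → ∞.
Asymptotic: T ~ c₁ sin(πx/2.7) e^{-λ₁t} with decay rate λ₁ ≈ 3.062.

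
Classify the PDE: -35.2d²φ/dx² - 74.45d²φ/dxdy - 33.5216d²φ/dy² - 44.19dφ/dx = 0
A = -35.2, B = -74.45, C = -33.5216. Discriminant B² - 4AC = 822.96122. Since 822.96122 > 0, hyperbolic.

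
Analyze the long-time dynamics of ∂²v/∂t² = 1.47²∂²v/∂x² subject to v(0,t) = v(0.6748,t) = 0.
Long-time behavior: v oscillates (no decay). Energy is conserved; the solution oscillates indefinitely as standing waves.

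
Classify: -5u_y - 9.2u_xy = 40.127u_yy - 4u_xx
Rewriting in standard form: 4u_xx - 9.2u_xy - 40.127u_yy - 5u_y = 0. Hyperbolic (discriminant = 726.672).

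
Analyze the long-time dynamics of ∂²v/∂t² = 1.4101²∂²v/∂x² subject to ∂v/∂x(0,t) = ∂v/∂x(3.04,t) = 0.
Long-time behavior: v oscillates about a mean that drifts linearly in t (generically unbounded; no decay). There is no damping, so the nonconstant modes persist as standing waves (energy conserved, no decay). But with Neumann conditions at both ends the constant mode has eigenvalue 0: the spatial mean M(t) of v satisfies M'' = 0, so M(t) = M(0) + M'(0)·t. Unless the initial velocity has zero mean (∫v_t(x,0)dx = 0), the solution grows linearly in t (unbounded, though not exponentially); if it does have zero mean, the solution stays bounded and simply oscillates.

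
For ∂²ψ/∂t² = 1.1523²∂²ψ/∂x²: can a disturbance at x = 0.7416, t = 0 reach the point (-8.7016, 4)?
No. The domain of dependence is [-13.3108, -4.0924], and 0.7416 is outside this interval.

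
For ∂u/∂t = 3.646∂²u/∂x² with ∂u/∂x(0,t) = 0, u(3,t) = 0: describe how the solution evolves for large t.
u → 0. Heat escapes through the Dirichlet boundary.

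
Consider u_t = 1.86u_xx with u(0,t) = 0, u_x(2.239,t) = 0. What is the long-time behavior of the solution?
As t → ∞, u → 0. Heat escapes through the Dirichlet boundary.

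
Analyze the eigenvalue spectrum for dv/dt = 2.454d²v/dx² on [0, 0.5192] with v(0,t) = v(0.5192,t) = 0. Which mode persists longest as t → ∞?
Eigenvalues: λₙ = 2.454n²π²/0.5192².
First three modes:
  n=1: λ₁ = 2.454π²/0.5192² ≈ 89.847
  n=2: λ₂ = 9.816π²/0.5192² ≈ 359.389 (4× faster decay)
  n=3: λ₃ = 22.086π²/0.5192² ≈ 808.626 (9× faster decay)
As t → ∞, higher modes decay exponentially faster. The n=1 mode dominates: v ~ c₁ sin(πx/0.5192) e^{-λ₁t}.
Decay rate: λ₁ = 2.454π²/0.5192² ≈ 89.847.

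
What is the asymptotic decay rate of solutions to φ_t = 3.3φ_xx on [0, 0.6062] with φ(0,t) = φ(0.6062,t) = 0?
Eigenvalues: λₙ = 3.3n²π²/0.6062².
First three modes:
  n=1: λ₁ = 3.3π²/0.6062² ≈ 88.63
  n=2: λ₂ = 13.2π²/0.6062² ≈ 354.521 (4× faster decay)
  n=3: λ₃ = 29.7π²/0.6062² ≈ 797.672 (9× faster decay)
As t → ∞, higher modes decay exponentially faster. The n=1 mode dominates: φ ~ c₁ sin(πx/0.6062) e^{-λ₁t}.
Decay rate: λ₁ = 3.3π²/0.6062² ≈ 88.63.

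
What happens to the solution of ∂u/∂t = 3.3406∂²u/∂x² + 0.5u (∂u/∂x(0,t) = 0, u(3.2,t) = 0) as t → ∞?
u → 0. Diffusion dominates reaction (r=0.5 < κπ²/(4L²)≈0.8); solution decays.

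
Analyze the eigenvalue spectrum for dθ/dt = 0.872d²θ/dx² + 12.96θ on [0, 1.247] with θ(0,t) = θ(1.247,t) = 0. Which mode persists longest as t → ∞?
Eigenvalues: λₙ = 0.872n²π²/1.247² - 12.96.
First three modes:
  n=1: λ₁ = 0.872π²/1.247² - 12.96 ≈ -7.425
  n=2: λ₂ = 3.488π²/1.247² - 12.96 ≈ 9.178
  n=3: λ₃ = 7.848π²/1.247² - 12.96 ≈ 36.851
Since 0.872π²/1.247² ≈ 5.535 < 12.96, λ₁ < 0.
The n=1 mode grows fastest (−λₙ is largest for n=1) → dominates.
Asymptotic: θ ~ c₁ sin(πx/1.247) e^{7.425t} (exponential growth at rate −λ₁ ≈ 7.425).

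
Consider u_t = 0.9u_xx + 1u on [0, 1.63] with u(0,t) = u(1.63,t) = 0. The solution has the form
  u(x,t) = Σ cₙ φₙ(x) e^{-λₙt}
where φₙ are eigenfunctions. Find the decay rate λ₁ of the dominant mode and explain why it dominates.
Eigenvalues: λₙ = 0.9n²π²/1.63² - 1.
First three modes:
  n=1: λ₁ = 0.9π²/1.63² - 1 ≈ 2.343
  n=2: λ₂ = 3.6π²/1.63² - 1 ≈ 12.373
  n=3: λ₃ = 8.1π²/1.63² - 1 ≈ 29.089
Since 0.9π²/1.63² ≈ 3.343 > 1, all λₙ > 0.
The n=1 mode decays slowest → dominates as t → ∞.
Asymptotic: u ~ c₁ sin(πx/1.63) e^{-λ₁t} with decay rate λ₁ ≈ 2.343.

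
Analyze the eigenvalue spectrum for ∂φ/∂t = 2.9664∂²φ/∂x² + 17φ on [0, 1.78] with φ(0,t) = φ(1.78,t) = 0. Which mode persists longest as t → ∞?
Eigenvalues: λₙ = 2.9664n²π²/1.78² - 17.
First three modes:
  n=1: λ₁ = 2.9664π²/1.78² - 17 ≈ -7.76
  n=2: λ₂ = 11.8656π²/1.78² - 17 ≈ 19.961
  n=3: λ₃ = 26.6976π²/1.78² - 17 ≈ 66.163
Since 2.9664π²/1.78² ≈ 9.24 < 17, λ₁ < 0.
The n=1 mode grows fastest (−λₙ is largest for n=1) → dominates.
Asymptotic: φ ~ c₁ sin(πx/1.78) e^{7.76t} (exponential growth at rate −λ₁ ≈ 7.76).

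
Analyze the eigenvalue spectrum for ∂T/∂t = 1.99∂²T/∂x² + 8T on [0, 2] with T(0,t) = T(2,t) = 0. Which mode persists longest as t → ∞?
Eigenvalues: λₙ = 1.99n²π²/2² - 8.
First three modes:
  n=1: λ₁ = 1.99π²/2² - 8 ≈ -3.09
  n=2: λ₂ = 7.96π²/2² - 8 ≈ 11.641
  n=3: λ₃ = 17.91π²/2² - 8 ≈ 36.191
Since 1.99π²/2² ≈ 4.91 < 8, λ₁ < 0.
The n=1 mode grows fastest (−λₙ is largest for n=1) → dominates.
Asymptotic: T ~ c₁ sin(πx/2) e^{3.09t} (exponential growth at rate −λ₁ ≈ 3.09).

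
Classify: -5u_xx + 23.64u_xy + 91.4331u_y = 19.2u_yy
Rewriting in standard form: -5u_xx + 23.64u_xy - 19.2u_yy + 91.4331u_y = 0. Hyperbolic (discriminant = 174.8496).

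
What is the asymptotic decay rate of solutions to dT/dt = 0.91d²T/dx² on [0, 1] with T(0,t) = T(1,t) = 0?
Eigenvalues: λₙ = 0.91n²π².
First three modes:
  n=1: λ₁ = 0.91π² ≈ 8.981
  n=2: λ₂ = 3.64π² ≈ 35.925 (4× faster decay)
  n=3: λ₃ = 8.19π² ≈ 80.832 (9× faster decay)
As t → ∞, higher modes decay exponentially faster. The n=1 mode dominates: T ~ c₁ sin(πx) e^{-λ₁t}.
Decay rate: λ₁ = 0.91π² ≈ 8.981.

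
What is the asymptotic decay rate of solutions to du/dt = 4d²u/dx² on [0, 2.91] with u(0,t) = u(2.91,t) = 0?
Eigenvalues: λₙ = 4n²π²/2.91².
First three modes:
  n=1: λ₁ = 4π²/2.91² ≈ 4.662
  n=2: λ₂ = 16π²/2.91² ≈ 18.648 (4× faster decay)
  n=3: λ₃ = 36π²/2.91² ≈ 41.958 (9× faster decay)
As t → ∞, higher modes decay exponentially faster. The n=1 mode dominates: u ~ c₁ sin(πx/2.91) e^{-λ₁t}.
Decay rate: λ₁ = 4π²/2.91² ≈ 4.662.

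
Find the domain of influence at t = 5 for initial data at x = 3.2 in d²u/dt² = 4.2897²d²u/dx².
Domain of influence: [-18.2485, 24.6485]. Data at x = 3.2 spreads outward at speed 4.2897.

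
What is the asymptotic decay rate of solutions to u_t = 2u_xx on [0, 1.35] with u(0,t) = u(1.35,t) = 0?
Eigenvalues: λₙ = 2n²π²/1.35².
First three modes:
  n=1: λ₁ = 2π²/1.35² ≈ 10.831
  n=2: λ₂ = 8π²/1.35² ≈ 43.323 (4× faster decay)
  n=3: λ₃ = 18π²/1.35² ≈ 97.478 (9× faster decay)
As t → ∞, higher modes decay exponentially faster. The n=1 mode dominates: u ~ c₁ sin(πx/1.35) e^{-λ₁t}.
Decay rate: λ₁ = 2π²/1.35² ≈ 10.831.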